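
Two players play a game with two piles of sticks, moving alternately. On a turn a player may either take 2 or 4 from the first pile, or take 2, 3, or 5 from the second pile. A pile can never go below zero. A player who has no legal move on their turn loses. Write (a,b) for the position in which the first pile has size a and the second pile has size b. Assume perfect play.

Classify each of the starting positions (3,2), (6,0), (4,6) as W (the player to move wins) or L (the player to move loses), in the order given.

Use the standard recursion: the mover loses at a terminal position; elsewhere, the mover wins exactly when some move hands the opponent an L position.
No move ever increases a pile, so every position that can arise here has a ≤ 6 and b ≤ 6; it is enough to label the cells with 0 ≤ a ≤ 6 and 0 ≤ b ≤ 6.
Every move lowers a or b (never raises either), so fill the grid row by row in increasing a, and left to right within a row: each cell's successors are then already labelled.
      b=0  b=1  b=2  b=3  b=4  b=5  b=6
a=0:    L    L    W    W    W    W    W
a=1:    L    L    W    W    W    W    W
a=2:    W    W    L    L    W    W    W
a=3:    W    W    L    L    W    W    W
a=4:    W    W    W    W    L    L    W
a=5:    W    W    W    W    L    L    W
a=6:    L    L    W    W    W    W    W
Cells with no legal move (terminal, hence L): (0,0), (0,1), (1,0), (1,1).
The remaining L cells, each justified by listing all of its moves:
(2,2): →(0,2)(W), (2,0)(W) — all W, so L
(2,3): →(0,3)(W), (2,1)(W), (2,0)(W) — all W, so L
(3,2): →(1,2)(W), (3,0)(W) — all W, so L
(3,3): →(1,3)(W), (3,1)(W), (3,0)(W) — all W, so L
(4,4): →(2,4)(W), (0,4)(W), (4,2)(W), (4,1)(W) — all W, so L
(4,5): →(2,5)(W), (0,5)(W), (4,3)(W), (4,2)(W), (4,0)(W) — all W, so L
(5,4): →(3,4)(W), (1,4)(W), (5,2)(W), (5,1)(W) — all W, so L
(5,5): →(3,5)(W), (1,5)(W), (5,3)(W), (5,2)(W), (5,0)(W) — all W, so L
(6,0): →(4,0)(W), (2,0)(W) — all W, so L
(6,1): →(4,1)(W), (2,1)(W) — all W, so L
Every other cell has at least one move into one of the L cells above, so it is W.
(3,2): one of the L cells justified above, so L
(6,0): one of the L cells justified above, so L
(4,6): the move to (4,4) reaches an L cell, so W

(3,2): L, (6,0): L, (4,6): W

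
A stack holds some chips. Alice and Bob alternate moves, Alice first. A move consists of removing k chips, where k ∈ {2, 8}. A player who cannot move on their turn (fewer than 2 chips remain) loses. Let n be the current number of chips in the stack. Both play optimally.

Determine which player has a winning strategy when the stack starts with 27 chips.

Alice wins.

Build the W/L table. Terminal = L. A non-terminal position is W if it has a move to some L; otherwise it is L.
n=0: no move → L
n=1: no move → L
n=2: can move to 0, which is L ⇒ W
n=3: can move to 1, which is L ⇒ W
n=4: the only move is to 2(W), a W ⇒ L
n=5: the only move is to 3(W), a W ⇒ L
n=6: can move to 4, which is L ⇒ W
n=7: can move to 5, which is L ⇒ W
n=8: can move to 0, which is L ⇒ W
n=9: can move to 1, which is L ⇒ W
n=10: moves to 8(W), 2(W); every one is W ⇒ L
n=11: moves to 9(W), 3(W); every one is W ⇒ L
n=12: can move to 10, which is L ⇒ W
n=13: can move to 11, which is L ⇒ W
n=14: moves to 12(W), 6(W); every one is W ⇒ L
n=15: moves to 13(W), 7(W); every one is W ⇒ L
n=16: can move to 14, which is L ⇒ W
n=17: can move to 15, which is L ⇒ W
n=18: can move to 10, which is L ⇒ W
n=19: can move to 11, which is L ⇒ W
n=20: moves to 18(W), 12(W); every one is W ⇒ L
n=21: moves to 19(W), 13(W); every one is W ⇒ L
n=22: can move to 20, which is L ⇒ W
n=23: can move to 21, which is L ⇒ W
n=24: moves to 22(W), 16(W); every one is W ⇒ L
n=25: moves to 23(W), 17(W); every one is W ⇒ L
n=26: can move to 24, which is L ⇒ W
n=27: can move to 25, which is L ⇒ W
The starting position 27 is W: Alice should remove 2, leaving 25, handing over an L position.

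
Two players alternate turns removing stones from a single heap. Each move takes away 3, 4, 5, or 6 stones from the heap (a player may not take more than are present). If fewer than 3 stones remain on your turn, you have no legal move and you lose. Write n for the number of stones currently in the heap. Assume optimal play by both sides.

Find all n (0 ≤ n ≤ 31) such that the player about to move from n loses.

Build the W/L table. Terminal = L. A non-terminal position is W if it has a move to some L; otherwise it is L.
n=0: no move → L
n=1: no move → L
n=2: no move → L
n=3: →0(L), so W
n=4: →1(L), so W
n=5: →2(L), so W
n=6: →2(L), so W
n=7: →2(L), so W
n=8: →2(L), so W
n=9: →6(W), 5(W), 4(W), 3(W) — all W, so L
n=10: →7(W), 6(W), 5(W), 4(W) — all W, so L
n=11: →8(W), 7(W), 6(W), 5(W) — all W, so L
n=12: →9(L), so W
n=13: →10(L), so W
n=14: →11(L), so W
n=15: →11(L), so W
n=16: →11(L), so W
n=17: →11(L), so W
n=18: →15(W), 14(W), 13(W), 12(W) — all W, so L
n=19: →16(W), 15(W), 14(W), 13(W) — all W, so L
n=20: →17(W), 16(W), 15(W), 14(W) — all W, so L
n=21: →18(L), so W
n=22: →19(L), so W
n=23: →20(L), so W
n=24: →20(L), so W
n=25: →20(L), so W
n=26: →20(L), so W
n=27: →24(W), 23(W), 22(W), 21(W) — all W, so L
n=28: →25(W), 24(W), 23(W), 22(W) — all W, so L
n=29: →26(W), 25(W), 24(W), 23(W) — all W, so L
n=30: →27(L), so W
n=31: →28(L), so W
Reading off the rows marked L gives the requested list; there are 12 such values of n.

0, 1, 2, 9, 10, 11, 18, 19, 20, 27, 28, 29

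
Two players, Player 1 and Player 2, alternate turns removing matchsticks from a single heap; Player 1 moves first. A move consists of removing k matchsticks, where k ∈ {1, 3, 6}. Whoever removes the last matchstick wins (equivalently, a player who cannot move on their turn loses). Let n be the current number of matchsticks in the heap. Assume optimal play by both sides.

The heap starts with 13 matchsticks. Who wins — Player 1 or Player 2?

Player 2 wins.

Work bottom-up. With no move the player to move loses. Otherwise the position is W if at least one move leads to an L position for the opponent, and L if every move leads to a W.
n=0: no move → L
n=1: W (go to 0, an L position)
n=2: L (sole option 1(W) is W)
n=3: W (go to 2, an L position)
n=4: L (options 3(W), 1(W) are all W)
n=5: W (go to 4, an L position)
n=6: W (go to 0, an L position)
n=7: W (go to 4, an L position)
n=8: W (go to 2, an L position)
n=9: L (options 8(W), 6(W), 3(W) are all W)
n=10: W (go to 9, an L position)
n=11: L (options 10(W), 8(W), 5(W) are all W)
n=12: W (go to 11, an L position)
n=13: L (options 12(W), 10(W), 7(W) are all W)
The starting position 13 is L: whatever Player 1 does, the opponent receives a W position.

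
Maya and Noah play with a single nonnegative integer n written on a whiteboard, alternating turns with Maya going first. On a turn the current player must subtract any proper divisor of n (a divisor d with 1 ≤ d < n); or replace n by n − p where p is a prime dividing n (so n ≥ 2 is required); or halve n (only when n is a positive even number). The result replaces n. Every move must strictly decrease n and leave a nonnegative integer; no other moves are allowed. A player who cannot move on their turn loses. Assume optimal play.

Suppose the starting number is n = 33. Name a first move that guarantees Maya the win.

Build the W/L table. Terminal = L. A non-terminal position is W if it has a move to some L; otherwise it is L.
n=0: no move → L
n=1: no move → L
n=2: W (go to 0, an L position)
n=3: W (go to 0, an L position)
n=4: L (options 2(W), 3(W) are all W)
n=5: W (go to 0, an L position)
n=6: W (go to 4, an L position)
n=7: W (go to 0, an L position)
n=8: W (go to 4, an L position)
n=9: L (options 6(W), 8(W) are all W)
n=10: W (go to 9, an L position)
n=11: W (go to 0, an L position)
n=12: W (go to 9, an L position)
n=13: W (go to 0, an L position)
n=14: L (options 7(W), 12(W), 13(W) are all W)
n=15: W (go to 14, an L position)
n=16: W (go to 14, an L position)
n=17: W (go to 0, an L position)
n=18: W (go to 9, an L position)
n=19: W (go to 0, an L position)
n=20: L (options 10(W), 15(W), 16(W), 18(W), 19(W) are all W)
n=21: W (go to 14, an L position)
n=22: W (go to 20, an L position)
n=23: W (go to 0, an L position)
n=24: W (go to 20, an L position)
n=25: W (go to 20, an L position)
n=26: L (options 13(W), 24(W), 25(W) are all W)
n=27: W (go to 26, an L position)
n=28: W (go to 14, an L position)
n=29: W (go to 0, an L position)
n=30: W (go to 20, an L position)
n=31: W (go to 0, an L position)
n=32: L (options 16(W), 24(W), 28(W), 30(W), 31(W) are all W)
n=33: W (go to 32, an L position)
From 33, the L positions reachable in one move are: 32.

Move to 32.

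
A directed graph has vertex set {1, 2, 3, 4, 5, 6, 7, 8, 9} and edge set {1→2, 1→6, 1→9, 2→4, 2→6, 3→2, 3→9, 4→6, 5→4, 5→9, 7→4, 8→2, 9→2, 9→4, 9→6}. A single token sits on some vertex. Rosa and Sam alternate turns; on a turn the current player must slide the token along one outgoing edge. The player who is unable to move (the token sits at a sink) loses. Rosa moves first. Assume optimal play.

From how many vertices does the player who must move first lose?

5

Compute win/loss labels from the base case upward. A position with no move is L. Any other position is W if it can reach an L in one move, else L.
Every edge goes from a vertex to one that appears earlier in the order 6, 4, 2, 9, 3, 5, 1, 8, 7, so processing vertices in that order labels each vertex after all of its successors.
6: no outgoing edge → L
4: reaches L-position 6 → W
2: reaches L-position 6 → W
9: reaches L-position 6 → W
3: only reaches 9(W), 2(W), all W → L
5: only reaches 9(W), 4(W), all W → L
1: reaches L-position 6 → W
8: only reaches 2(W), which is W → L
7: only reaches 4(W), which is W → L
The L vertices are 3, 5, 6, 7, 8; that is 5 in all.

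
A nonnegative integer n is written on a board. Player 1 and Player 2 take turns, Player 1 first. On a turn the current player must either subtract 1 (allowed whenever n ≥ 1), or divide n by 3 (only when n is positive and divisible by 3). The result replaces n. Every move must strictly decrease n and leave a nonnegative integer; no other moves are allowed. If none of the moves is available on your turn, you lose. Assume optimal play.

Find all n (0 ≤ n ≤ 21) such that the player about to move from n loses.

0, 2, 4, 7, 9, 11, 13, 15, 17, 19

Build the W/L table. Terminal = L. A non-terminal position is W if it has a move to some L; otherwise it is L.
n=0: no move → L
n=1: can move to 0, which is L ⇒ W
n=2: the only move is to 1(W), a W ⇒ L
n=3: can move to 2, which is L ⇒ W
n=4: the only move is to 3(W), a W ⇒ L
n=5: can move to 4, which is L ⇒ W
n=6: can move to 2, which is L ⇒ W
n=7: the only move is to 6(W), a W ⇒ L
n=8: can move to 7, which is L ⇒ W
n=9: moves to 3(W), 8(W); every one is W ⇒ L
n=10: can move to 9, which is L ⇒ W
n=11: the only move is to 10(W), a W ⇒ L
n=12: can move to 4, which is L ⇒ W
n=13: the only move is to 12(W), a W ⇒ L
n=14: can move to 13, which is L ⇒ W
n=15: moves to 5(W), 14(W); every one is W ⇒ L
n=16: can move to 15, which is L ⇒ W
n=17: the only move is to 16(W), a W ⇒ L
n=18: can move to 17, which is L ⇒ W
n=19: the only move is to 18(W), a W ⇒ L
n=20: can move to 19, which is L ⇒ W
n=21: can move to 7, which is L ⇒ W
Reading off the rows marked L gives the requested list; there are 10 such values of n.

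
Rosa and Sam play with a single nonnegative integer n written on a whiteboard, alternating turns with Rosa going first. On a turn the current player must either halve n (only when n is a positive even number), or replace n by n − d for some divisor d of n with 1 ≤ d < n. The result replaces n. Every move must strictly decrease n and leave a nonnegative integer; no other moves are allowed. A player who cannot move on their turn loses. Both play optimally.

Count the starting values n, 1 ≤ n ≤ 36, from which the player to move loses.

18

Positions with no move are L. A position that does have a move is losing for the player to move precisely when every available move leads to a winning position for the opponent. Fill in the labels:
n=0: no move → L
n=1: no move → L
n=2: reaches L-position 1 → W
n=3: only reaches 2(W), which is W → L
n=4: reaches L-position 3 → W
n=5: only reaches 4(W), which is W → L
n=6: reaches L-position 3 → W
n=7: only reaches 6(W), which is W → L
n=8: reaches L-position 7 → W
n=9: only reaches 6(W), 8(W), all W → L
n=10: reaches L-position 5 → W
n=11: only reaches 10(W), which is W → L
n=12: reaches L-position 9 → W
n=13: only reaches 12(W), which is W → L
n=14: reaches L-position 7 → W
n=15: only reaches 10(W), 12(W), 14(W), all W → L
n=16: reaches L-position 15 → W
n=17: only reaches 16(W), which is W → L
n=18: reaches L-position 9 → W
n=19: only reaches 18(W), which is W → L
n=20: reaches L-position 15 → W
n=21: only reaches 14(W), 18(W), 20(W), all W → L
n=22: reaches L-position 11 → W
n=23: only reaches 22(W), which is W → L
n=24: reaches L-position 21 → W
n=25: only reaches 20(W), 24(W), all W → L
n=26: reaches L-position 13 → W
n=27: only reaches 18(W), 24(W), 26(W), all W → L
n=28: reaches L-position 21 → W
n=29: only reaches 28(W), which is W → L
n=30: reaches L-position 15 → W
n=31: only reaches 30(W), which is W → L
n=32: reaches L-position 31 → W
n=33: only reaches 22(W), 30(W), 32(W), all W → L
n=34: reaches L-position 17 → W
n=35: only reaches 28(W), 30(W), 34(W), all W → L
n=36: reaches L-position 27 → W
L entries with 1 ≤ n ≤ 36 (n=0 is outside the asked range and is not counted): n = 1, 3, 5, 7, 9, 11, 13, 15, 17, 19, 21, 23, 25, 27, 29, 31, 33, 35; that makes 18.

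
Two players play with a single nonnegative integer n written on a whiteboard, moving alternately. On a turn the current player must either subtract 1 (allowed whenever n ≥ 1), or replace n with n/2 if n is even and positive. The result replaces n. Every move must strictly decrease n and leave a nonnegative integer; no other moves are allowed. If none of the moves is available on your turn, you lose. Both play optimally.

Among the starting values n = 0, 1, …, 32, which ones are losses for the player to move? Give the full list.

0, 2, 5, 7, 9, 11, 13, 15, 17, 19, 21, 23, 25, 27, 29, 31

Compute win/loss labels from the base case upward. A position with no move is L. Any other position is W if it can reach an L in one move, else L.
n=0: no move → L
n=1: can move to 0, which is L ⇒ W
n=2: the only move is to 1(W), a W ⇒ L
n=3: can move to 2, which is L ⇒ W
n=4: can move to 2, which is L ⇒ W
n=5: the only move is to 4(W), a W ⇒ L
n=6: can move to 5, which is L ⇒ W
n=7: the only move is to 6(W), a W ⇒ L
n=8: can move to 7, which is L ⇒ W
n=9: the only move is to 8(W), a W ⇒ L
n=10: can move to 5, which is L ⇒ W
n=11: the only move is to 10(W), a W ⇒ L
n=12: can move to 11, which is L ⇒ W
n=13: the only move is to 12(W), a W ⇒ L
n=14: can move to 7, which is L ⇒ W
n=15: the only move is to 14(W), a W ⇒ L
n=16: can move to 15, which is L ⇒ W
n=17: the only move is to 16(W), a W ⇒ L
n=18: can move to 9, which is L ⇒ W
n=19: the only move is to 18(W), a W ⇒ L
n=20: can move to 19, which is L ⇒ W
n=21: the only move is to 20(W), a W ⇒ L
n=22: can move to 11, which is L ⇒ W
n=23: the only move is to 22(W), a W ⇒ L
n=24: can move to 23, which is L ⇒ W
n=25: the only move is to 24(W), a W ⇒ L
n=26: can move to 13, which is L ⇒ W
n=27: the only move is to 26(W), a W ⇒ L
n=28: can move to 27, which is L ⇒ W
n=29: the only move is to 28(W), a W ⇒ L
n=30: can move to 15, which is L ⇒ W
n=31: the only move is to 30(W), a W ⇒ L
n=32: can move to 31, which is L ⇒ W
The losing starting values of n are exactly the entries labelled L in this table (16 of them).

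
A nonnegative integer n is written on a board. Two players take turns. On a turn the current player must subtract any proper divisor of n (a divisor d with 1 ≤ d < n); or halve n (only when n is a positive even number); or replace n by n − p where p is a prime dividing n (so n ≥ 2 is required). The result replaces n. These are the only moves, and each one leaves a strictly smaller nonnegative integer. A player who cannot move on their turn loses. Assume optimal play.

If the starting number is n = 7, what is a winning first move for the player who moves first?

Positions with no move are L. A position that does have a move is losing for the player to move precisely when every available move leads to a winning position for the opponent. Fill in the labels:
n=0: no move → L
n=1: no move → L
n=2: →0(L), so W
n=3: →0(L), so W
n=4: →2(W), 3(W) — all W, so L
n=5: →0(L), so W
n=6: →4(L), so W
n=7: →0(L), so W
From 7, the L positions reachable in one move are: 0.

Move to 0.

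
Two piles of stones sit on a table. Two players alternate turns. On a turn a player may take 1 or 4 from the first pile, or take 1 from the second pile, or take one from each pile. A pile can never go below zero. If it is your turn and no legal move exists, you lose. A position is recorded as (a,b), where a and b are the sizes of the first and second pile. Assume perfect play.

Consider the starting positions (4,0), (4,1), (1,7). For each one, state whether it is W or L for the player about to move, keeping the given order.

Use the standard recursion: the mover loses at a terminal position; elsewhere, the mover wins exactly when some move hands the opponent an L position.
No move ever increases a pile, so every position that can arise here has a ≤ 4 and b ≤ 7; it is enough to label the cells with 0 ≤ a ≤ 4 and 0 ≤ b ≤ 7.
Every move lowers a or b (never raises either), so fill the grid row by row in increasing a, and left to right within a row: each cell's successors are then already labelled.
      b=0  b=1  b=2  b=3  b=4  b=5  b=6  b=7
a=0:    L    W    L    W    L    W    L    W
a=1:    W    W    W    W    W    W    W    W
a=2:    L    W    L    W    L    W    L    W
a=3:    W    W    W    W    W    W    W    W
a=4:    W    L    W    L    W    L    W    L
Cells with no legal move (terminal, hence L): (0,0).
The remaining L cells, each justified by listing all of its moves:
(0,2): the only move is to (0,1)(W), a W ⇒ L
(0,4): the only move is to (0,3)(W), a W ⇒ L
(0,6): the only move is to (0,5)(W), a W ⇒ L
(2,0): the only move is to (1,0)(W), a W ⇒ L
(2,2): moves to (1,2)(W), (2,1)(W), (1,1)(W); every one is W ⇒ L
(2,4): moves to (1,4)(W), (2,3)(W), (1,3)(W); every one is W ⇒ L
(2,6): moves to (1,6)(W), (2,5)(W), (1,5)(W); every one is W ⇒ L
(4,1): moves to (3,1)(W), (0,1)(W), (4,0)(W), (3,0)(W); every one is W ⇒ L
(4,3): moves to (3,3)(W), (0,3)(W), (4,2)(W), (3,2)(W); every one is W ⇒ L
(4,5): moves to (3,5)(W), (0,5)(W), (4,4)(W), (3,4)(W); every one is W ⇒ L
(4,7): moves to (3,7)(W), (0,7)(W), (4,6)(W), (3,6)(W); every one is W ⇒ L
Every other cell has at least one move into one of the L cells above, so it is W.
(4,0): the move to (0,0) reaches an L cell, so W
(4,1): one of the L cells justified above, so L
(1,7): the move to (0,6) reaches an L cell, so W

(4,0): W, (4,1): L, (1,7): W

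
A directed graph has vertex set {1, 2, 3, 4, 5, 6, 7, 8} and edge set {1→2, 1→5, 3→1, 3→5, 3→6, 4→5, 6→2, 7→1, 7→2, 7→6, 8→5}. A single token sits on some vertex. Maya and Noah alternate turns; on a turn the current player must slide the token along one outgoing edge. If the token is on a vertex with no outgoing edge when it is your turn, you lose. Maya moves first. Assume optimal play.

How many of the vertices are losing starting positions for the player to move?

Classify positions by backward induction: terminal positions (no move available) are L. From any other position, the mover wins iff some move reaches an L.
Every edge goes from a vertex to one that appears earlier in the order 2, 5, 6, 1, 3, 7, 8, 4, so processing vertices in that order labels each vertex after all of its successors.
2: no outgoing edge → L
5: no outgoing edge → L
6: can move to 2, which is L ⇒ W
1: can move to 5, which is L ⇒ W
3: can move to 5, which is L ⇒ W
7: can move to 2, which is L ⇒ W
8: can move to 5, which is L ⇒ W
4: can move to 5, which is L ⇒ W
The L vertices are 2, 5; that is 2 in all.

2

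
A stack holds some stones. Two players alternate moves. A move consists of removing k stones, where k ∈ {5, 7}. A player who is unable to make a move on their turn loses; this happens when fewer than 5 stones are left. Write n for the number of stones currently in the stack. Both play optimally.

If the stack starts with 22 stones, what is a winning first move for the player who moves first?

Use the standard recursion: the mover loses at a terminal position; elsewhere, the mover wins exactly when some move hands the opponent an L position.
n=0: no move → L
n=1: no move → L
n=2: no move → L
n=3: no move → L
n=4: no move → L
n=5: reaches L-position 0 → W
n=6: reaches L-position 1 → W
n=7: reaches L-position 2 → W
n=8: reaches L-position 3 → W
n=9: reaches L-position 4 → W
n=10: reaches L-position 3 → W
n=11: reaches L-position 4 → W
n=12: only reaches 7(W), 5(W), all W → L
n=13: only reaches 8(W), 6(W), all W → L
n=14: only reaches 9(W), 7(W), all W → L
n=15: only reaches 10(W), 8(W), all W → L
n=16: only reaches 11(W), 9(W), all W → L
n=17: reaches L-position 12 → W
n=18: reaches L-position 13 → W
n=19: reaches L-position 14 → W
n=20: reaches L-position 15 → W
n=21: reaches L-position 16 → W
n=22: reaches L-position 15 → W
From 22, the L positions reachable in one move are: 15.

Remove 7, leaving 15.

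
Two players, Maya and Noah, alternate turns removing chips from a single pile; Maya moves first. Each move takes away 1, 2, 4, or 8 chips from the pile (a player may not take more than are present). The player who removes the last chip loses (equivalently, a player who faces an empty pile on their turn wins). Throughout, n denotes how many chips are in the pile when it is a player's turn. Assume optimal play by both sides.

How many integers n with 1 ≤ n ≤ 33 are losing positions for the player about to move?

11

Positions with no move are W. A position that does have a move is losing for the player to move precisely when every available move leads to a winning position for the opponent. Fill in the labels:
n=0: no move; the opponent has just taken the last chip and therefore loses → W
n=1: L (sole option 0(W) is W)
n=2: W (go to 1, an L position)
n=3: W (go to 1, an L position)
n=4: L (options 3(W), 2(W), 0(W) are all W)
n=5: W (go to 4, an L position)
n=6: W (go to 4, an L position)
n=7: L (options 6(W), 5(W), 3(W) are all W)
n=8: W (go to 7, an L position)
n=9: W (go to 7, an L position)
n=10: L (options 9(W), 8(W), 6(W), 2(W) are all W)
n=11: W (go to 10, an L position)
n=12: W (go to 10, an L position)
n=13: L (options 12(W), 11(W), 9(W), 5(W) are all W)
n=14: W (go to 13, an L position)
n=15: W (go to 13, an L position)
n=16: L (options 15(W), 14(W), 12(W), 8(W) are all W)
n=17: W (go to 16, an L position)
n=18: W (go to 16, an L position)
n=19: L (options 18(W), 17(W), 15(W), 11(W) are all W)
n=20: W (go to 19, an L position)
n=21: W (go to 19, an L position)
n=22: L (options 21(W), 20(W), 18(W), 14(W) are all W)
n=23: W (go to 22, an L position)
n=24: W (go to 22, an L position)
n=25: L (options 24(W), 23(W), 21(W), 17(W) are all W)
n=26: W (go to 25, an L position)
n=27: W (go to 25, an L position)
n=28: L (options 27(W), 26(W), 24(W), 20(W) are all W)
n=29: W (go to 28, an L position)
n=30: W (go to 28, an L position)
n=31: L (options 30(W), 29(W), 27(W), 23(W) are all W)
n=32: W (go to 31, an L position)
n=33: W (go to 31, an L position)
L entries with 1 ≤ n ≤ 33 (the range starts at n=1): n = 1, 4, 7, 10, 13, 16, 19, 22, 25, 28, 31; that makes 11.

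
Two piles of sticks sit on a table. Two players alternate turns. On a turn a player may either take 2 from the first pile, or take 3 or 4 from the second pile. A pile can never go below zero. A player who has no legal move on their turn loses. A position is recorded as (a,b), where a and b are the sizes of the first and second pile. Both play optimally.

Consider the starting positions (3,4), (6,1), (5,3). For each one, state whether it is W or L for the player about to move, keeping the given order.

Label each position W (a win for the player to move) or L (a loss). A position with no legal move is L; any other position is W exactly when some move reaches an L, and L when every move reaches a W.
No move ever increases a pile, so every position that can arise here has a ≤ 6 and b ≤ 4; it is enough to label the cells with 0 ≤ a ≤ 6 and 0 ≤ b ≤ 4.
Every move lowers a or b (never raises either), so fill the grid row by row in increasing a, and left to right within a row: each cell's successors are then already labelled.
      b=0  b=1  b=2  b=3  b=4
a=0:    L    L    L    W    W
a=1:    L    L    L    W    W
a=2:    W    W    W    L    L
a=3:    W    W    W    L    L
a=4:    L    L    L    W    W
a=5:    L    L    L    W    W
a=6:    W    W    W    L    L
Cells with no legal move (terminal, hence L): (0,0), (0,1), (0,2), (1,0), (1,1), (1,2).
The remaining L cells, each justified by listing all of its moves:
(2,3): L (options (0,3)(W), (2,0)(W) are all W)
(2,4): L (options (0,4)(W), (2,1)(W), (2,0)(W) are all W)
(3,3): L (options (1,3)(W), (3,0)(W) are all W)
(3,4): L (options (1,4)(W), (3,1)(W), (3,0)(W) are all W)
(4,0): L (sole option (2,0)(W) is W)
(4,1): L (sole option (2,1)(W) is W)
(4,2): L (sole option (2,2)(W) is W)
(5,0): L (sole option (3,0)(W) is W)
(5,1): L (sole option (3,1)(W) is W)
(5,2): L (sole option (3,2)(W) is W)
(6,3): L (options (4,3)(W), (6,0)(W) are all W)
(6,4): L (options (4,4)(W), (6,1)(W), (6,0)(W) are all W)
Every other cell has at least one move into one of the L cells above, so it is W.
(3,4): one of the L cells justified above, so L
(6,1): the move to (4,1) reaches an L cell, so W
(5,3): the move to (3,3) reaches an L cell, so W

(3,4): L, (6,1): W, (5,3): W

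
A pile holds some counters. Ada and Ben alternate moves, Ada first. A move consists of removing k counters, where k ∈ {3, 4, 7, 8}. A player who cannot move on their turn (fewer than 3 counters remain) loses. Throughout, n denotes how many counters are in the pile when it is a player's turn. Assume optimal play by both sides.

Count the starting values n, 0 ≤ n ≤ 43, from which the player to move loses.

12

Label each position W (a win for the player to move) or L (a loss). A position with no legal move is L; any other position is W exactly when some move reaches an L, and L when every move reaches a W.
n=0: no move → L
n=1: no move → L
n=2: no move → L
n=3: reaches L-position 0 → W
n=4: reaches L-position 1 → W
n=5: reaches L-position 2 → W
n=6: reaches L-position 2 → W
n=7: reaches L-position 0 → W
n=8: reaches L-position 1 → W
n=9: reaches L-position 2 → W
n=10: reaches L-position 2 → W
n=11: only reaches 8(W), 7(W), 4(W), 3(W), all W → L
n=12: only reaches 9(W), 8(W), 5(W), 4(W), all W → L
n=13: only reaches 10(W), 9(W), 6(W), 5(W), all W → L
n=14: reaches L-position 11 → W
n=15: reaches L-position 12 → W
n=16: reaches L-position 13 → W
n=17: reaches L-position 13 → W
n=18: reaches L-position 11 → W
n=19: reaches L-position 12 → W
n=20: reaches L-position 13 → W
n=21: reaches L-position 13 → W
n=22: only reaches 19(W), 18(W), 15(W), 14(W), all W → L
n=23: only reaches 20(W), 19(W), 16(W), 15(W), all W → L
n=24: only reaches 21(W), 20(W), 17(W), 16(W), all W → L
n=25: reaches L-position 22 → W
n=26: reaches L-position 23 → W
n=27: reaches L-position 24 → W
n=28: reaches L-position 24 → W
n=29: reaches L-position 22 → W
n=30: reaches L-position 23 → W
n=31: reaches L-position 24 → W
n=32: reaches L-position 24 → W
n=33: only reaches 30(W), 29(W), 26(W), 25(W), all W → L
n=34: only reaches 31(W), 30(W), 27(W), 26(W), all W → L
n=35: only reaches 32(W), 31(W), 28(W), 27(W), all W → L
n=36: reaches L-position 33 → W
n=37: reaches L-position 34 → W
n=38: reaches L-position 35 → W
n=39: reaches L-position 35 → W
n=40: reaches L-position 33 → W
n=41: reaches L-position 34 → W
n=42: reaches L-position 35 → W
n=43: reaches L-position 35 → W
L entries with 0 ≤ n ≤ 43: n = 0, 1, 2, 11, 12, 13, 22, 23, 24, 33, 34, 35; that makes 12.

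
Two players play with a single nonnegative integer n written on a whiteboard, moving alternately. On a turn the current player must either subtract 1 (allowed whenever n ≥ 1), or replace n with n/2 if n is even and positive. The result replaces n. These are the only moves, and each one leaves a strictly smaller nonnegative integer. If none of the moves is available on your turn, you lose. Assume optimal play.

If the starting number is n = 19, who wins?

Work bottom-up. With no move the player to move loses. Otherwise the position is W if at least one move leads to an L position for the opponent, and L if every move leads to a W.
n=0: no move → L
n=1: W (go to 0, an L position)
n=2: L (sole option 1(W) is W)
n=3: W (go to 2, an L position)
n=4: W (go to 2, an L position)
n=5: L (sole option 4(W) is W)
n=6: W (go to 5, an L position)
n=7: L (sole option 6(W) is W)
n=8: W (go to 7, an L position)
n=9: L (sole option 8(W) is W)
n=10: W (go to 5, an L position)
n=11: L (sole option 10(W) is W)
n=12: W (go to 11, an L position)
n=13: L (sole option 12(W) is W)
n=14: W (go to 7, an L position)
n=15: L (sole option 14(W) is W)
n=16: W (go to 15, an L position)
n=17: L (sole option 16(W) is W)
n=18: W (go to 9, an L position)
n=19: L (sole option 18(W) is W)
The starting position 19 is L: whatever the player to move does, the opponent receives a W position.

The second player wins.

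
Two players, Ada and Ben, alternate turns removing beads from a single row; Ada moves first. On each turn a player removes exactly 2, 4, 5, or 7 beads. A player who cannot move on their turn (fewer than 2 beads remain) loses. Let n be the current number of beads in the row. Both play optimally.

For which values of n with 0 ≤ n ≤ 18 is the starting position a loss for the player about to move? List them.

0, 1, 9, 10, 18

Build the W/L table. Terminal = L. A non-terminal position is W if it has a move to some L; otherwise it is L.
n=0: no move → L
n=1: no move → L
n=2: W (go to 0, an L position)
n=3: W (go to 1, an L position)
n=4: W (go to 0, an L position)
n=5: W (go to 1, an L position)
n=6: W (go to 1, an L position)
n=7: W (go to 0, an L position)
n=8: W (go to 1, an L position)
n=9: L (options 7(W), 5(W), 4(W), 2(W) are all W)
n=10: L (options 8(W), 6(W), 5(W), 3(W) are all W)
n=11: W (go to 9, an L position)
n=12: W (go to 10, an L position)
n=13: W (go to 9, an L position)
n=14: W (go to 10, an L position)
n=15: W (go to 10, an L position)
n=16: W (go to 9, an L position)
n=17: W (go to 10, an L position)
n=18: L (options 16(W), 14(W), 13(W), 11(W) are all W)
The losing starting values of n are exactly the entries labelled L in this table (5 of them).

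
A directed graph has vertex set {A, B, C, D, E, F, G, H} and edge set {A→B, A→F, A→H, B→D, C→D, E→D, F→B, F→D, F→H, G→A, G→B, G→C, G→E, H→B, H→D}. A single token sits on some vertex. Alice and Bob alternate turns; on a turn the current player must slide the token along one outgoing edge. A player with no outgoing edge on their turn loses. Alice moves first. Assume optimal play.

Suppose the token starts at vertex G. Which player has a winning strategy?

Alice wins.

Build the W/L table. Terminal = L. A non-terminal position is W if it has a move to some L; otherwise it is L.
Every edge goes from a vertex to one that appears earlier in the order D, C, B, H, F, E, A, G, so processing vertices in that order labels each vertex after all of its successors.
D: no outgoing edge → L
C: →D(L), so W
B: →D(L), so W
H: →D(L), so W
F: →D(L), so W
E: →D(L), so W
A: →F(W), H(W), B(W) — all W, so L
G: →A(L), so W
The starting position G is W: Alice should move to A, handing over an L position.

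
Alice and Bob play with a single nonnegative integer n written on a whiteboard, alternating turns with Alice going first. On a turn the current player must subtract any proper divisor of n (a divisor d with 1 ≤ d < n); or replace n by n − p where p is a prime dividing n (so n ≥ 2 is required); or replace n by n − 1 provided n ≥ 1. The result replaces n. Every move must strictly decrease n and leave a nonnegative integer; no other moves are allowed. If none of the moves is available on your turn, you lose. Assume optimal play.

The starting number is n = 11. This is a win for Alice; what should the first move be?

Label each position W (a win for the player to move) or L (a loss). A position with no legal move is L; any other position is W exactly when some move reaches an L, and L when every move reaches a W.
n=0: no move → L
n=1: W (go to 0, an L position)
n=2: W (go to 0, an L position)
n=3: W (go to 0, an L position)
n=4: L (options 2(W), 3(W) are all W)
n=5: W (go to 0, an L position)
n=6: W (go to 4, an L position)
n=7: W (go to 0, an L position)
n=8: W (go to 4, an L position)
n=9: L (options 6(W), 8(W) are all W)
n=10: W (go to 9, an L position)
n=11: W (go to 0, an L position)
From 11, the L positions reachable in one move are: 0.

Move to 0.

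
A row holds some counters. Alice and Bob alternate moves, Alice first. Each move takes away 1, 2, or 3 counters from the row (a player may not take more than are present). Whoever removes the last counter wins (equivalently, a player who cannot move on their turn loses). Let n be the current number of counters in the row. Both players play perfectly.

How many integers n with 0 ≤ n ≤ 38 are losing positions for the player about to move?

10

Positions with no move are L. A position that does have a move is losing for the player to move precisely when every available move leads to a winning position for the opponent. Fill in the labels:
n=0: no move → L
n=1: can move to 0, which is L ⇒ W
n=2: can move to 0, which is L ⇒ W
n=3: can move to 0, which is L ⇒ W
n=4: moves to 3(W), 2(W), 1(W); every one is W ⇒ L
n=5: can move to 4, which is L ⇒ W
n=6: can move to 4, which is L ⇒ W
n=7: can move to 4, which is L ⇒ W
n=8: moves to 7(W), 6(W), 5(W); every one is W ⇒ L
n=9: can move to 8, which is L ⇒ W
n=10: can move to 8, which is L ⇒ W
n=11: can move to 8, which is L ⇒ W
n=12: moves to 11(W), 10(W), 9(W); every one is W ⇒ L
n=13: can move to 12, which is L ⇒ W
n=14: can move to 12, which is L ⇒ W
n=15: can move to 12, which is L ⇒ W
n=16: moves to 15(W), 14(W), 13(W); every one is W ⇒ L
n=17: can move to 16, which is L ⇒ W
n=18: can move to 16, which is L ⇒ W
n=19: can move to 16, which is L ⇒ W
n=20: moves to 19(W), 18(W), 17(W); every one is W ⇒ L
n=21: can move to 20, which is L ⇒ W
n=22: can move to 20, which is L ⇒ W
n=23: can move to 20, which is L ⇒ W
n=24: moves to 23(W), 22(W), 21(W); every one is W ⇒ L
n=25: can move to 24, which is L ⇒ W
n=26: can move to 24, which is L ⇒ W
n=27: can move to 24, which is L ⇒ W
n=28: moves to 27(W), 26(W), 25(W); every one is W ⇒ L
n=29: can move to 28, which is L ⇒ W
n=30: can move to 28, which is L ⇒ W
n=31: can move to 28, which is L ⇒ W
n=32: moves to 31(W), 30(W), 29(W); every one is W ⇒ L
n=33: can move to 32, which is L ⇒ W
n=34: can move to 32, which is L ⇒ W
n=35: can move to 32, which is L ⇒ W
n=36: moves to 35(W), 34(W), 33(W); every one is W ⇒ L
n=37: can move to 36, which is L ⇒ W
n=38: can move to 36, which is L ⇒ W
L entries with 0 ≤ n ≤ 38: n = 0, 4, 8, 12, 16, 20, 24, 28, 32, 36; that makes 10.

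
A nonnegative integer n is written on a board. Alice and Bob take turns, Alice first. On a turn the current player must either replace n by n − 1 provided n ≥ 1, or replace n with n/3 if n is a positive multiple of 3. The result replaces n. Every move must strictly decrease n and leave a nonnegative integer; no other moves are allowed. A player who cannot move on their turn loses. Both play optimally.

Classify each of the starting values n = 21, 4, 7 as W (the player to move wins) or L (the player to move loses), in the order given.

Work bottom-up. With no move the player to move loses. Otherwise the position is W if at least one move leads to an L position for the opponent, and L if every move leads to a W.
n=0: no move → L
n=1: can move to 0, which is L ⇒ W
n=2: the only move is to 1(W), a W ⇒ L
n=3: can move to 2, which is L ⇒ W
n=4: the only move is to 3(W), a W ⇒ L
n=5: can move to 4, which is L ⇒ W
n=6: can move to 2, which is L ⇒ W
n=7: the only move is to 6(W), a W ⇒ L
n=8: can move to 7, which is L ⇒ W
n=9: moves to 3(W), 8(W); every one is W ⇒ L
n=10: can move to 9, which is L ⇒ W
n=11: the only move is to 10(W), a W ⇒ L
n=12: can move to 4, which is L ⇒ W
n=13: the only move is to 12(W), a W ⇒ L
n=14: can move to 13, which is L ⇒ W
n=15: moves to 5(W), 14(W); every one is W ⇒ L
n=16: can move to 15, which is L ⇒ W
n=17: the only move is to 16(W), a W ⇒ L
n=18: can move to 17, which is L ⇒ W
n=19: the only move is to 18(W), a W ⇒ L
n=20: can move to 19, which is L ⇒ W
n=21: can move to 7, which is L ⇒ W

21: W, 4: L, 7: L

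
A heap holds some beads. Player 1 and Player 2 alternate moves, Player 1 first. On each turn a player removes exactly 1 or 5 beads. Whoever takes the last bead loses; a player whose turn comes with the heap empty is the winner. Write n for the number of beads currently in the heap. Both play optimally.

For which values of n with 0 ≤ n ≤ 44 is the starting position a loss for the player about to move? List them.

Work bottom-up. With no move the player to move wins. Otherwise the position is W if at least one move leads to an L position for the opponent, and L if every move leads to a W.
n=0: no move; the opponent has just taken the last bead and therefore loses → W
n=1: the only move is to 0(W), a W ⇒ L
n=2: can move to 1, which is L ⇒ W
n=3: the only move is to 2(W), a W ⇒ L
n=4: can move to 3, which is L ⇒ W
n=5: moves to 4(W), 0(W); every one is W ⇒ L
n=6: can move to 5, which is L ⇒ W
n=7: moves to 6(W), 2(W); every one is W ⇒ L
n=8: can move to 7, which is L ⇒ W
n=9: moves to 8(W), 4(W); every one is W ⇒ L
n=10: can move to 9, which is L ⇒ W
n=11: moves to 10(W), 6(W); every one is W ⇒ L
n=12: can move to 11, which is L ⇒ W
n=13: moves to 12(W), 8(W); every one is W ⇒ L
n=14: can move to 13, which is L ⇒ W
n=15: moves to 14(W), 10(W); every one is W ⇒ L
n=16: can move to 15, which is L ⇒ W
n=17: moves to 16(W), 12(W); every one is W ⇒ L
n=18: can move to 17, which is L ⇒ W
n=19: moves to 18(W), 14(W); every one is W ⇒ L
n=20: can move to 19, which is L ⇒ W
n=21: moves to 20(W), 16(W); every one is W ⇒ L
n=22: can move to 21, which is L ⇒ W
n=23: moves to 22(W), 18(W); every one is W ⇒ L
n=24: can move to 23, which is L ⇒ W
n=25: moves to 24(W), 20(W); every one is W ⇒ L
n=26: can move to 25, which is L ⇒ W
n=27: moves to 26(W), 22(W); every one is W ⇒ L
n=28: can move to 27, which is L ⇒ W
n=29: moves to 28(W), 24(W); every one is W ⇒ L
n=30: can move to 29, which is L ⇒ W
n=31: moves to 30(W), 26(W); every one is W ⇒ L
n=32: can move to 31, which is L ⇒ W
n=33: moves to 32(W), 28(W); every one is W ⇒ L
n=34: can move to 33, which is L ⇒ W
n=35: moves to 34(W), 30(W); every one is W ⇒ L
n=36: can move to 35, which is L ⇒ W
n=37: moves to 36(W), 32(W); every one is W ⇒ L
n=38: can move to 37, which is L ⇒ W
n=39: moves to 38(W), 34(W); every one is W ⇒ L
n=40: can move to 39, which is L ⇒ W
n=41: moves to 40(W), 36(W); every one is W ⇒ L
n=42: can move to 41, which is L ⇒ W
n=43: moves to 42(W), 38(W); every one is W ⇒ L
n=44: can move to 43, which is L ⇒ W
The losing starting values of n are exactly the entries labelled L in this table (22 of them).

1, 3, 5, 7, 9, 11, 13, 15, 17, 19, 21, 23, 25, 27, 29, 31, 33, 35, 37, 39, 41, 43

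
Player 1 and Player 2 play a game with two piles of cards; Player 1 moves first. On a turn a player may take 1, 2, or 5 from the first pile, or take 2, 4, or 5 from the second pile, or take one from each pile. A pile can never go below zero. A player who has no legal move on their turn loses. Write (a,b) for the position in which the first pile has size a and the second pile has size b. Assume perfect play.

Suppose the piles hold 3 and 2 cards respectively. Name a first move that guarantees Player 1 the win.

Compute win/loss labels from the base case upward. A position with no move is L. Any other position is W if it can reach an L in one move, else L.
No move ever increases a pile, so every position that can arise here has a ≤ 3 and b ≤ 2; it is enough to label the cells with 0 ≤ a ≤ 3 and 0 ≤ b ≤ 2.
Every move lowers a or b (never raises either), so fill the grid row by row in increasing a, and left to right within a row: each cell's successors are then already labelled.
      b=0  b=1  b=2
a=0:    L    L    W
a=1:    W    W    W
a=2:    W    W    L
a=3:    L    L    W
Cells with no legal move (terminal, hence L): (0,0), (0,1).
The remaining L cells, each justified by listing all of its moves:
(2,2): only reaches (1,2)(W), (0,2)(W), (2,0)(W), (1,1)(W), all W → L
(3,0): only reaches (2,0)(W), (1,0)(W), all W → L
(3,1): only reaches (2,1)(W), (1,1)(W), (2,0)(W), all W → L
Every other cell has at least one move into one of the L cells above, so it is W.
From (3,2), the L positions reachable in one move are: (2,2), (3,0). Any move reaching one of these is winning.

Move to (2,2).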